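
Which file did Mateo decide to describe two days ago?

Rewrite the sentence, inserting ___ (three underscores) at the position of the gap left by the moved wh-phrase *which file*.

Underlying clause: Mateo did decide to describe which file two days ago.
'which file' is the direct object of 'describe'. The gap is right after 'describe'.

Which file did Mateo decide to describe ___ two days ago?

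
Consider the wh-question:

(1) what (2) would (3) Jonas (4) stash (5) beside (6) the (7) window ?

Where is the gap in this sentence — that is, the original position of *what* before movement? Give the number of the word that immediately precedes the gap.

4

Underlying clause: Jonas would stash what beside the window.
The filler 'what' is interpreted as the direct object of 'stash'. Fronting leaves a gap immediately after 'stash':
What would Jonas stash ___ beside the window?
'stash' is word 4.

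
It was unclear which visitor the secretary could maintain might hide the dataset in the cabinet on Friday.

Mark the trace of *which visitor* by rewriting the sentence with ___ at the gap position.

Pre-movement form: The secretary could maintain which visitor might hide the dataset in the cabinet on Friday.
The filler 'which visitor' is interpreted as the subject of the clause embedded under 'maintain'. The gap is right after 'maintain'.

It was unclear which visitor the secretary could maintain ___ might hide the dataset in the cabinet on Friday.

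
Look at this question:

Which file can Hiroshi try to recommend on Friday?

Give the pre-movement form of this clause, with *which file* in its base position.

Hiroshi can try to recommend which file on Friday.

'which file' is the direct object of 'recommend'. Fronting leaves a gap immediately after 'recommend':
Which file can Hiroshi try to recommend ___ on Friday?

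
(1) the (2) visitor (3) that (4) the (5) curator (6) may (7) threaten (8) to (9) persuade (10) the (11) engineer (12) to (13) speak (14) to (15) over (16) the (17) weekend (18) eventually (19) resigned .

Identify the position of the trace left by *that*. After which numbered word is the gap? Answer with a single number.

14

'that' functions as the object of the preposition 'to'. Wh-movement fronts it, leaving a gap right after 'to':
The visitor that the curator may threaten to persuade the engineer to speak to ___ over the weekend eventually resigned.
'to' is word 14.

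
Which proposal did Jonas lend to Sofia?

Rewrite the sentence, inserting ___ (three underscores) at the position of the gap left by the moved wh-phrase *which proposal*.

Underlying clause: Jonas did lend which proposal to Sofia.
'which proposal' is the direct object of 'lend'. The gap is right after 'lend'.

Which proposal did Jonas lend ___ to Sofia?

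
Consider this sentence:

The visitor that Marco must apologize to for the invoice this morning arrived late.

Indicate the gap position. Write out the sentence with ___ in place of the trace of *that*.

The visitor that Marco must apologize to ___ for the invoice this morning arrived late.

'that' functions as the object of the preposition 'to'. The gap is right after 'to'.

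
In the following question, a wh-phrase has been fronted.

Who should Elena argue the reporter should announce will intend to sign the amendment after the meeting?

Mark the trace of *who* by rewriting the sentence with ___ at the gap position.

Underlying clause: Elena should argue the reporter should announce who will intend to sign the amendment after the meeting.
'who' is the subject of the clause embedded under 'announce'. The gap is right after 'announce'.

Who should Elena argue the reporter should announce ___ will intend to sign the amendment after the meeting?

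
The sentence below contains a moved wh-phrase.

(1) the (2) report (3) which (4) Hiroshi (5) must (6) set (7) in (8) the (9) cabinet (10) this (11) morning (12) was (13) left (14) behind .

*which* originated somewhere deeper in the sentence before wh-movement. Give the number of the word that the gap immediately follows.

6

'which' functions as the direct object of 'set'. It moves to the left edge, and the trace sits right after 'set':
The report which Hiroshi must set ___ in the cabinet this morning was left behind.
'set' is word 6.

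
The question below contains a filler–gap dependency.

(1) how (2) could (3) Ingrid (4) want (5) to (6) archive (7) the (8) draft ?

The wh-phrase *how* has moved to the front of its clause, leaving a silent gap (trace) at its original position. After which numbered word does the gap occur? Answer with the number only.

Pre-movement form: Ingrid could want to archive the draft how.
'how' is the manner adjunct. Fronting leaves a gap immediately after 'draft':
How could Ingrid want to archive the draft ___?
'draft' is word 8.

8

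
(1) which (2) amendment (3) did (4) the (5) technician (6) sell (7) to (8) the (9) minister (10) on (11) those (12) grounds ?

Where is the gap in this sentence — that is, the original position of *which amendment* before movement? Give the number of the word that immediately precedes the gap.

6

In situ: The technician did sell which amendment to the minister on those grounds.
'which amendment' functions as the direct object of 'sell'. It moves to the left edge, and the trace sits right after 'sell':
Which amendment did the technician sell ___ to the minister on those grounds?
'sell' is word 6.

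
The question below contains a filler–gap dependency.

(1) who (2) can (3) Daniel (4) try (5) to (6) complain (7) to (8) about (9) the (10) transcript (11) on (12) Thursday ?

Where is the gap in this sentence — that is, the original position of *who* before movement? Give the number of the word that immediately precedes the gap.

7

Before movement: Daniel can try to complain to who about the transcript on Thursday.
'who' functions as the object of the preposition 'to'. It moves to the left edge, and the trace sits right after 'to':
Who can Daniel try to complain to ___ about the transcript on Thursday?
'to' is word 7.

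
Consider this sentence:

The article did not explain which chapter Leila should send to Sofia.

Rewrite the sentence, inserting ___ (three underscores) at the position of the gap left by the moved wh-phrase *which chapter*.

The article did not explain which chapter Leila should send ___ to Sofia.

Before movement: Leila should send which chapter to Sofia.
'which chapter' is the direct object of 'send'. The gap is right after 'send'.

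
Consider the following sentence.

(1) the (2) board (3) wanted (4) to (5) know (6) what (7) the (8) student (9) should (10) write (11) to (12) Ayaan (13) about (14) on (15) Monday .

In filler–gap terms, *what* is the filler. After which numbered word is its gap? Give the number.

Pre-movement form: The student should write to Ayaan about what on Monday.
The filler 'what' is interpreted as the object of the preposition 'about'. It moves to the left edge, and the trace sits right after 'about':
The board wanted to know what the student should write to Ayaan about ___ on Monday.
'about' is word 13.

13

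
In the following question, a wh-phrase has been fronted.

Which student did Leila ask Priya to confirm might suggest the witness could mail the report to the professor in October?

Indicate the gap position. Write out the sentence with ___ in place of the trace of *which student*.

Pre-movement form: Leila did ask Priya to confirm which student might suggest the witness could mail the report to the professor in October.
The filler 'which student' is interpreted as the subject of the clause embedded under 'confirm'. The gap is right after 'confirm'.

Which student did Leila ask Priya to confirm ___ might suggest the witness could mail the report to the professor in October?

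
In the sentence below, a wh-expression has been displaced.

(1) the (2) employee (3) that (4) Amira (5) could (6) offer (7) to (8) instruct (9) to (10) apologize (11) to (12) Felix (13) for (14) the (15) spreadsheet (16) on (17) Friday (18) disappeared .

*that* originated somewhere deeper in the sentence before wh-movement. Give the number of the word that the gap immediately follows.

8

The filler 'that' is interpreted as the direct object of 'instruct'. It moves to the left edge, and the trace sits right after 'instruct':
The employee that Amira could offer to instruct ___ to apologize to Felix for the spreadsheet on Friday disappeared.
'instruct' is word 8.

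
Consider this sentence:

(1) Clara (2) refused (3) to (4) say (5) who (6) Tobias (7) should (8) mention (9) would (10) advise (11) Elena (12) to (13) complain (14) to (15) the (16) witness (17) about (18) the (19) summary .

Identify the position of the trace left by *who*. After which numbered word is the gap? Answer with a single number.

Before movement: Tobias should mention who would advise Elena to complain to the witness about the summary.
'who' is the subject of the clause embedded under 'mention'. Fronting leaves a gap immediately after 'mention':
Clara refused to say who Tobias should mention ___ would advise Elena to complain to the witness about the summary.
'mention' is word 8.

8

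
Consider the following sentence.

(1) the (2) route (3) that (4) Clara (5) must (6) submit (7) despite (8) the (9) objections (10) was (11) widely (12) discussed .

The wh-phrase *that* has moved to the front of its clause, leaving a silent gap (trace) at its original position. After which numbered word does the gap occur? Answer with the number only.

'that' functions as the direct object of 'submit'. Fronting leaves a gap immediately after 'submit':
The route that Clara must submit ___ despite the objections was widely discussed.
'submit' is word 6.

6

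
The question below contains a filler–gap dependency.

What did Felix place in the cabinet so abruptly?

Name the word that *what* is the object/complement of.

place

In situ: Felix did place what in the cabinet so abruptly.
'what' is the direct object of 'place'. It moves to the left edge, and the trace sits right after 'place':
What did Felix place ___ in the cabinet so abruptly?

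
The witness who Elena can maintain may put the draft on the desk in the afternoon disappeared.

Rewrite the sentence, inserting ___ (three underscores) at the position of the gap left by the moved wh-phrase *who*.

The witness who Elena can maintain ___ may put the draft on the desk in the afternoon disappeared.

The filler 'who' is interpreted as the subject of the clause embedded under 'maintain'. The gap is right after 'maintain'.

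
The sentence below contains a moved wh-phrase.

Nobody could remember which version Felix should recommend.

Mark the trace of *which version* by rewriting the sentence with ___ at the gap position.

Nobody could remember which version Felix should recommend ___.

Pre-movement form: Felix should recommend which version.
'which version' functions as the direct object of 'recommend'. The gap is right after 'recommend'.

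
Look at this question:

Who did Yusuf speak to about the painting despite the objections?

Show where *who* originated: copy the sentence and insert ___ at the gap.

Before movement: Yusuf did speak to who about the painting despite the objections.
'who' functions as the object of the preposition 'to'. The gap is right after 'to'.

Who did Yusuf speak to ___ about the painting despite the objections?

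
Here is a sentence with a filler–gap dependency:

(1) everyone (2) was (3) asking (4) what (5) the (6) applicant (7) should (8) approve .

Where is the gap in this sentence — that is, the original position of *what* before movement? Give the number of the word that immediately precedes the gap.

Before movement: The applicant should approve what.
'what' is the direct object of 'approve'. It moves to the left edge, and the trace sits right after 'approve':
Everyone was asking what the applicant should approve ___.
'approve' is word 8.

8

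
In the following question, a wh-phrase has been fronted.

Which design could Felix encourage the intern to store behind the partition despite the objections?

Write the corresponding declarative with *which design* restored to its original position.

'which design' is the direct object of 'store'. It moves to the left edge, and the trace sits right after 'store':
Which design could Felix encourage the intern to store ___ behind the partition despite the objections?

Felix could encourage the intern to store which design behind the partition despite the objections.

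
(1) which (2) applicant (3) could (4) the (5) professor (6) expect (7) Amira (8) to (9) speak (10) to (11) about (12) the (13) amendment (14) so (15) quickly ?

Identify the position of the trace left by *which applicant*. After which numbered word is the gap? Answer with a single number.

In situ: The professor could expect Amira to speak to which applicant about the amendment so quickly.
'which applicant' functions as the object of the preposition 'to'. It moves to the left edge, and the trace sits right after 'to':
Which applicant could the professor expect Amira to speak to ___ about the amendment so quickly?
'to' is word 10.

10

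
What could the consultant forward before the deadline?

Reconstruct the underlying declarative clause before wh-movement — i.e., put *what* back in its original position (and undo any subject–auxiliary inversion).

'what' is the direct object of 'forward'. Fronting leaves a gap immediately after 'forward':
What could the consultant forward ___ before the deadline?

The consultant could forward what before the deadline.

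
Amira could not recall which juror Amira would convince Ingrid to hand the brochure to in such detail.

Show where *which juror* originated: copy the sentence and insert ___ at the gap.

Before movement: Amira would convince Ingrid to hand the brochure to which juror in such detail.
'which juror' functions as the object of the preposition 'to' (recipient of 'hand'). The gap is right after 'to'.

Amira could not recall which juror Amira would convince Ingrid to hand the brochure to ___ in such detail.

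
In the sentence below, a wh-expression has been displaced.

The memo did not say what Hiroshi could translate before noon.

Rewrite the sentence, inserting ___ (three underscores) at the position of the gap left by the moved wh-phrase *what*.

The memo did not say what Hiroshi could translate ___ before noon.

Before movement: Hiroshi could translate what before noon.
'what' is the direct object of 'translate'. The gap is right after 'translate'.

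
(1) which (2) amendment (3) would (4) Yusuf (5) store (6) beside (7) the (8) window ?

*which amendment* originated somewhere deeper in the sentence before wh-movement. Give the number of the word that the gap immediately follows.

Pre-movement form: Yusuf would store which amendment beside the window.
The filler 'which amendment' is interpreted as the direct object of 'store'. Fronting leaves a gap immediately after 'store':
Which amendment would Yusuf store ___ beside the window?
'store' is word 5.

5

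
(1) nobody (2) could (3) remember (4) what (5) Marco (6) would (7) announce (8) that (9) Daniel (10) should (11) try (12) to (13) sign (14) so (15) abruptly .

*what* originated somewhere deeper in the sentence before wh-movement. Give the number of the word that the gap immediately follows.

13

Pre-movement form: Marco would announce that Daniel should try to sign what so abruptly.
'what' is the direct object of 'sign'. Fronting leaves a gap immediately after 'sign':
Nobody could remember what Marco would announce that Daniel should try to sign ___ so abruptly.
'sign' is word 13.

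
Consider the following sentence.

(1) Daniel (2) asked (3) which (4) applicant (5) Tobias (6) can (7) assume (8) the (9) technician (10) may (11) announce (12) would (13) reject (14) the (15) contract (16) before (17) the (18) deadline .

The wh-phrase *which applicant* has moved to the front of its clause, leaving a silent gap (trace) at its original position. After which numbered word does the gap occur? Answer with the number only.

Pre-movement form: Tobias can assume the technician may announce which applicant would reject the contract before the deadline.
'which applicant' is the subject of the clause embedded under 'announce'. Fronting leaves a gap immediately after 'announce':
Daniel asked which applicant Tobias can assume the technician may announce ___ would reject the contract before the deadline.
'announce' is word 11.

11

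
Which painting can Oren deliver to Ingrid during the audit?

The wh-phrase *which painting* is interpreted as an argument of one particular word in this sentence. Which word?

deliver

In situ: Oren can deliver which painting to Ingrid during the audit.
'which painting' is the direct object of 'deliver'. Wh-movement fronts it, leaving a gap right after 'deliver':
Which painting can Oren deliver ___ to Ingrid during the audit?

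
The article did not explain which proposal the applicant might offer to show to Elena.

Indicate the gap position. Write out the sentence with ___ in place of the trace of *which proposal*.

In situ: The applicant might offer to show which proposal to Elena.
'which proposal' is the direct object of 'show'. The gap is right after 'show'.

The article did not explain which proposal the applicant might offer to show ___ to Elena.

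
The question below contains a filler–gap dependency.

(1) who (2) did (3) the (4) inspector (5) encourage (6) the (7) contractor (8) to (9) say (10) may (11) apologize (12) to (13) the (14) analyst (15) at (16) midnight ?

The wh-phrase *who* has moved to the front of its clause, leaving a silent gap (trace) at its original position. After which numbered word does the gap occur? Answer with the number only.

9

Underlying clause: The inspector did encourage the contractor to say who may apologize to the analyst at midnight.
'who' is the subject of the clause embedded under 'say'. Fronting leaves a gap immediately after 'say':
Who did the inspector encourage the contractor to say ___ may apologize to the analyst at midnight?
'say' is word 9.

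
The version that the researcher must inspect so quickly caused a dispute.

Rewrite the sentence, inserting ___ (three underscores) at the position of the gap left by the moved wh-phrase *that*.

'that' functions as the direct object of 'inspect'. The gap is right after 'inspect'.

The version that the researcher must inspect ___ so quickly caused a dispute.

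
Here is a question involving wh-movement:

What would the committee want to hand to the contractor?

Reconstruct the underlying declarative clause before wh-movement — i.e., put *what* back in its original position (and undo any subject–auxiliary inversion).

'what' is the direct object of 'hand'. Wh-movement fronts it, leaving a gap right after 'hand':
What would the committee want to hand ___ to the contractor?

The committee would want to hand what to the contractor.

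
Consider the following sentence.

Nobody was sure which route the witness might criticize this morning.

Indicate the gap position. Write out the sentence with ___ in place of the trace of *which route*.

In situ: The witness might criticize which route this morning.
The filler 'which route' is interpreted as the direct object of 'criticize'. The gap is right after 'criticize'.

Nobody was sure which route the witness might criticize ___ this morning.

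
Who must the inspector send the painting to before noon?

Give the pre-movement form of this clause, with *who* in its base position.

'who' functions as the object of the preposition 'to' (recipient of 'send'). It moves to the left edge, and the trace sits right after 'to':
Who must the inspector send the painting to ___ before noon?

The inspector must send the painting to who before noon.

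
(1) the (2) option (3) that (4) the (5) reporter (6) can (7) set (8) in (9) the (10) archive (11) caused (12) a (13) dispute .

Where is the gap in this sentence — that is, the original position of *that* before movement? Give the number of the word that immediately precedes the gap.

7

'that' functions as the direct object of 'set'. It moves to the left edge, and the trace sits right after 'set':
The option that the reporter can set ___ in the archive caused a dispute.
'set' is word 7.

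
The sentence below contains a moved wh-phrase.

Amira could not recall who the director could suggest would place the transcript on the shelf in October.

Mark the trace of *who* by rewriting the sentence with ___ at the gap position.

Before movement: The director could suggest who would place the transcript on the shelf in October.
'who' is the subject of the clause embedded under 'suggest'. The gap is right after 'suggest'.

Amira could not recall who the director could suggest ___ would place the transcript on the shelf in October.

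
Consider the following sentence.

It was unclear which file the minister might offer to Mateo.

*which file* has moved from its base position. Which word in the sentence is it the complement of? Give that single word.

Before movement: The minister might offer which file to Mateo.
'which file' functions as the direct object of 'offer'. Fronting leaves a gap immediately after 'offer':
It was unclear which file the minister might offer ___ to Mateo.

offer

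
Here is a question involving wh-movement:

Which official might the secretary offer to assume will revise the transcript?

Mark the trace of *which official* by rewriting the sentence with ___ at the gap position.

Which official might the secretary offer to assume ___ will revise the transcript?

Before movement: The secretary might offer to assume which official will revise the transcript.
The filler 'which official' is interpreted as the subject of the clause embedded under 'assume'. The gap is right after 'assume'.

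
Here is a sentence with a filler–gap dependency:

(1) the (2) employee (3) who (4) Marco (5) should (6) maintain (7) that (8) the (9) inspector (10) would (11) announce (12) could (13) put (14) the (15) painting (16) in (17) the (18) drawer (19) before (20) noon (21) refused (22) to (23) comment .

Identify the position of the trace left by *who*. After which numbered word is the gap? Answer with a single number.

'who' is the subject of the clause embedded under 'announce'. Wh-movement fronts it, leaving a gap right after 'announce':
The employee who Marco should maintain that the inspector would announce ___ could put the painting in the drawer before noon refused to comment.
'announce' is word 11.

11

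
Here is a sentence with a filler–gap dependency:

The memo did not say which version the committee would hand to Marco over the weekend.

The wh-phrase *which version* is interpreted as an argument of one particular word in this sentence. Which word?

In situ: The committee would hand which version to Marco over the weekend.
'which version' functions as the direct object of 'hand'. It moves to the left edge, and the trace sits right after 'hand':
The memo did not say which version the committee would hand ___ to Marco over the weekend.

hand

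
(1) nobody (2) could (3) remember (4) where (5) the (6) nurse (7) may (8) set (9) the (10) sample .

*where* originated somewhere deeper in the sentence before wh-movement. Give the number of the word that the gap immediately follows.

10

Pre-movement form: The nurse may set the sample where.
'where' is the locative complement of 'set'. Wh-movement fronts it, leaving a gap right after 'sample':
Nobody could remember where the nurse may set the sample ___.
'sample' is word 10.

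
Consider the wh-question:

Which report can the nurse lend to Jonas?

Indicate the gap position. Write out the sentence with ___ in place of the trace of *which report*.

In situ: The nurse can lend which report to Jonas.
The filler 'which report' is interpreted as the direct object of 'lend'. The gap is right after 'lend'.

Which report can the nurse lend ___ to Jonas?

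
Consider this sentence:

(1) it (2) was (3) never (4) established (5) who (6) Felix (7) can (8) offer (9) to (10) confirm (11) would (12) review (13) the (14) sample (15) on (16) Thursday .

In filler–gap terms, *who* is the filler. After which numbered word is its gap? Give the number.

10

In situ: Felix can offer to confirm who would review the sample on Thursday.
The filler 'who' is interpreted as the subject of the clause embedded under 'confirm'. Wh-movement fronts it, leaving a gap right after 'confirm':
It was never established who Felix can offer to confirm ___ would review the sample on Thursday.
'confirm' is word 10.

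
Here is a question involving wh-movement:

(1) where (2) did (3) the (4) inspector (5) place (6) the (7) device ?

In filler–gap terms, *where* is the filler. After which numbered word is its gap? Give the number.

Pre-movement form: The inspector did place the device where.
'where' is the locative complement of 'place'. Wh-movement fronts it, leaving a gap right after 'device':
Where did the inspector place the device ___?
'device' is word 7.

7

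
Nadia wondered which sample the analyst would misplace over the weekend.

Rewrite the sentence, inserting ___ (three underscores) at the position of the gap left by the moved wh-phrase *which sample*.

Nadia wondered which sample the analyst would misplace ___ over the weekend.

Before movement: The analyst would misplace which sample over the weekend.
'which sample' functions as the direct object of 'misplace'. The gap is right after 'misplace'.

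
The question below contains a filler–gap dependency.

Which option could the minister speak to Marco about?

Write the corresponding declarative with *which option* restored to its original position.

'which option' is the object of the preposition 'about'. Fronting leaves a gap immediately after 'about':
Which option could the minister speak to Marco about ___?

The minister could speak to Marco about which option.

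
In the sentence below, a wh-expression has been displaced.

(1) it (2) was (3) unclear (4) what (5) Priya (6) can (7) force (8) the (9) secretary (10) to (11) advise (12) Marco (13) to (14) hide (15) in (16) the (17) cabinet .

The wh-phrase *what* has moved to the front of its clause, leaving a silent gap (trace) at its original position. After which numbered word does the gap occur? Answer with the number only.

14

Pre-movement form: Priya can force the secretary to advise Marco to hide what in the cabinet.
The filler 'what' is interpreted as the direct object of 'hide'. Wh-movement fronts it, leaving a gap right after 'hide':
It was unclear what Priya can force the secretary to advise Marco to hide ___ in the cabinet.
'hide' is word 14.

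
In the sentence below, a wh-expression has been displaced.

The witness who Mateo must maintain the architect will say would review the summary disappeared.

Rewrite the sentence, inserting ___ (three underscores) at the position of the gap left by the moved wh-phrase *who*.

The witness who Mateo must maintain the architect will say ___ would review the summary disappeared.

The filler 'who' is interpreted as the subject of the clause embedded under 'say'. The gap is right after 'say'.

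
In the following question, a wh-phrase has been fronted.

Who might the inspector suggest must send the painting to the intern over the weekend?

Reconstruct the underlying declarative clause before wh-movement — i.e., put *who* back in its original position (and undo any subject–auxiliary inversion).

'who' is the subject of the clause embedded under 'suggest'. It moves to the left edge, and the trace sits right after 'suggest':
Who might the inspector suggest ___ must send the painting to the intern over the weekend?

The inspector might suggest who must send the painting to the intern over the weekend.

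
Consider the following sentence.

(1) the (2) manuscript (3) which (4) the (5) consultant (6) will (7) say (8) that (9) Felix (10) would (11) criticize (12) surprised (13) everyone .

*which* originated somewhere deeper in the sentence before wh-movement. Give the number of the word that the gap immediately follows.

'which' is the direct object of 'criticize'. It moves to the left edge, and the trace sits right after 'criticize':
The manuscript which the consultant will say that Felix would criticize ___ surprised everyone.
'criticize' is word 11.

11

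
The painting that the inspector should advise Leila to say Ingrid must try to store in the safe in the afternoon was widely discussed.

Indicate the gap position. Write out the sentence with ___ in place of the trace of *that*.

The painting that the inspector should advise Leila to say Ingrid must try to store ___ in the safe in the afternoon was widely discussed.

'that' functions as the direct object of 'store'. The gap is right after 'store'.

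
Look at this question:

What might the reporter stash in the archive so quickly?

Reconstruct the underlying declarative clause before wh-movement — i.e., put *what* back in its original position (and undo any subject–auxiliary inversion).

The filler 'what' is interpreted as the direct object of 'stash'. Wh-movement fronts it, leaving a gap right after 'stash':
What might the reporter stash ___ in the archive so quickly?

The reporter might stash what in the archive so quickly.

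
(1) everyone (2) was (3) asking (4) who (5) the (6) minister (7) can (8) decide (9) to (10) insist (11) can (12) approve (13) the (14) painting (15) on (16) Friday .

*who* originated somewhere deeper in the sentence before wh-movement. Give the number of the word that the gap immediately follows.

10

In situ: The minister can decide to insist who can approve the painting on Friday.
'who' is the subject of the clause embedded under 'insist'. It moves to the left edge, and the trace sits right after 'insist':
Everyone was asking who the minister can decide to insist ___ can approve the painting on Friday.
'insist' is word 10.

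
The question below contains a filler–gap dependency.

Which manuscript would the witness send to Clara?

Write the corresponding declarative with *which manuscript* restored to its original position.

The witness would send which manuscript to Clara.

'which manuscript' is the direct object of 'send'. Wh-movement fronts it, leaving a gap right after 'send':
Which manuscript would the witness send ___ to Clara?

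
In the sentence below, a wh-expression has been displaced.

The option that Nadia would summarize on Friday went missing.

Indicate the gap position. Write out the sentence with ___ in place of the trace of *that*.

The option that Nadia would summarize ___ on Friday went missing.

The filler 'that' is interpreted as the direct object of 'summarize'. The gap is right after 'summarize'.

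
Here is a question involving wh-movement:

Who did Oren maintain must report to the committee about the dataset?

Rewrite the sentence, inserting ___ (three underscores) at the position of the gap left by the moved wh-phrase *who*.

In situ: Oren did maintain who must report to the committee about the dataset.
'who' is the subject of the clause embedded under 'maintain'. The gap is right after 'maintain'.

Who did Oren maintain ___ must report to the committee about the dataset?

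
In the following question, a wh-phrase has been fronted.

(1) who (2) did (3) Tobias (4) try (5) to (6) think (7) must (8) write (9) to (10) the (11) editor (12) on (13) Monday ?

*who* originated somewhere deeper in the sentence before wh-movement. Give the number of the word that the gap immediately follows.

6

Pre-movement form: Tobias did try to think who must write to the editor on Monday.
The filler 'who' is interpreted as the subject of the clause embedded under 'think'. It moves to the left edge, and the trace sits right after 'think':
Who did Tobias try to think ___ must write to the editor on Monday?
'think' is word 6.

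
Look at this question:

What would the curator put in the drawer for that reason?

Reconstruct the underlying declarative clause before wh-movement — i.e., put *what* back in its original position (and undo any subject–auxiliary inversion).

The filler 'what' is interpreted as the direct object of 'put'. Fronting leaves a gap immediately after 'put':
What would the curator put ___ in the drawer for that reason?

The curator would put what in the drawer for that reason.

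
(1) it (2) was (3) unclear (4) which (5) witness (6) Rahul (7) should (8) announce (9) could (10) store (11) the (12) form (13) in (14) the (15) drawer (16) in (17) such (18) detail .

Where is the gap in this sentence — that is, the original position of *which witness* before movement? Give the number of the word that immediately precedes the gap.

8

In situ: Rahul should announce which witness could store the form in the drawer in such detail.
The filler 'which witness' is interpreted as the subject of the clause embedded under 'announce'. Wh-movement fronts it, leaving a gap right after 'announce':
It was unclear which witness Rahul should announce ___ could store the form in the drawer in such detail.
'announce' is word 8.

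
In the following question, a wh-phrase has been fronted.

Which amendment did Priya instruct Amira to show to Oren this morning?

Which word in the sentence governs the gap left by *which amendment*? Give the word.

show

In situ: Priya did instruct Amira to show which amendment to Oren this morning.
'which amendment' functions as the direct object of 'show'. Wh-movement fronts it, leaving a gap right after 'show':
Which amendment did Priya instruct Amira to show ___ to Oren this morning?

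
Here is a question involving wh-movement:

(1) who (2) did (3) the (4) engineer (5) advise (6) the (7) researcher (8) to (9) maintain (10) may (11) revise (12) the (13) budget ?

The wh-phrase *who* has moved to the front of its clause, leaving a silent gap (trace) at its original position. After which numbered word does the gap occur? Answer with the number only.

Underlying clause: The engineer did advise the researcher to maintain who may revise the budget.
The filler 'who' is interpreted as the subject of the clause embedded under 'maintain'. It moves to the left edge, and the trace sits right after 'maintain':
Who did the engineer advise the researcher to maintain ___ may revise the budget?
'maintain' is word 9.

9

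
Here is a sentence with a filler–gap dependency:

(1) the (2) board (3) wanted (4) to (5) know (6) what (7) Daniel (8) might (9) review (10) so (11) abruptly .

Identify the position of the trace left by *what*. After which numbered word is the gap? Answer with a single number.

9

Underlying clause: Daniel might review what so abruptly.
'what' is the direct object of 'review'. Fronting leaves a gap immediately after 'review':
The board wanted to know what Daniel might review ___ so abruptly.
'review' is word 9.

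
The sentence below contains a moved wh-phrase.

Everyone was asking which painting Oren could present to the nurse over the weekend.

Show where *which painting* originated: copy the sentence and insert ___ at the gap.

Pre-movement form: Oren could present which painting to the nurse over the weekend.
'which painting' is the direct object of 'present'. The gap is right after 'present'.

Everyone was asking which painting Oren could present ___ to the nurse over the weekend.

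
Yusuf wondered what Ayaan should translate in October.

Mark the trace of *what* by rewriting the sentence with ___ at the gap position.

In situ: Ayaan should translate what in October.
'what' functions as the direct object of 'translate'. The gap is right after 'translate'.

Yusuf wondered what Ayaan should translate ___ in October.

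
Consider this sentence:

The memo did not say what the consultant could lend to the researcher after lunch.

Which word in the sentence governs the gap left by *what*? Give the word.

Before movement: The consultant could lend what to the researcher after lunch.
'what' is the direct object of 'lend'. Wh-movement fronts it, leaving a gap right after 'lend':
The memo did not say what the consultant could lend ___ to the researcher after lunch.

lend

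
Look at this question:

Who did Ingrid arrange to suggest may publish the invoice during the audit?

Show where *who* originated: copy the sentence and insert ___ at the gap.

Who did Ingrid arrange to suggest ___ may publish the invoice during the audit?

Underlying clause: Ingrid did arrange to suggest who may publish the invoice during the audit.
'who' functions as the subject of the clause embedded under 'suggest'. The gap is right after 'suggest'.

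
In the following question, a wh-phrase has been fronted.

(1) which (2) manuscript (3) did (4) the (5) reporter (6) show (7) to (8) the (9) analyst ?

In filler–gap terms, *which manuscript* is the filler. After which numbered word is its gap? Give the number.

Underlying clause: The reporter did show which manuscript to the analyst.
'which manuscript' functions as the direct object of 'show'. It moves to the left edge, and the trace sits right after 'show':
Which manuscript did the reporter show ___ to the analyst?
'show' is word 6.

6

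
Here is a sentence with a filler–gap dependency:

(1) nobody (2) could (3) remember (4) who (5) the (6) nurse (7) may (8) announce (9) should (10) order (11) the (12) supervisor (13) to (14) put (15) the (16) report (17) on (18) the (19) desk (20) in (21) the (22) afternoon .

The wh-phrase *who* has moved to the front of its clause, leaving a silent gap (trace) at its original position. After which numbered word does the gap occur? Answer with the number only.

8

Underlying clause: The nurse may announce who should order the supervisor to put the report on the desk in the afternoon.
The filler 'who' is interpreted as the subject of the clause embedded under 'announce'. Fronting leaves a gap immediately after 'announce':
Nobody could remember who the nurse may announce ___ should order the supervisor to put the report on the desk in the afternoon.
'announce' is word 8.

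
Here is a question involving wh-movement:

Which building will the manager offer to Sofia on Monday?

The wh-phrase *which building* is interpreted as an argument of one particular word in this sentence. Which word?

offer

Underlying clause: The manager will offer which building to Sofia on Monday.
The filler 'which building' is interpreted as the direct object of 'offer'. Wh-movement fronts it, leaving a gap right after 'offer':
Which building will the manager offer ___ to Sofia on Monday?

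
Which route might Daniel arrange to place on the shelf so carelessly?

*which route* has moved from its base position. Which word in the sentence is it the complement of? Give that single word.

In situ: Daniel might arrange to place which route on the shelf so carelessly.
'which route' is the direct object of 'place'. Wh-movement fronts it, leaving a gap right after 'place':
Which route might Daniel arrange to place ___ on the shelf so carelessly?

place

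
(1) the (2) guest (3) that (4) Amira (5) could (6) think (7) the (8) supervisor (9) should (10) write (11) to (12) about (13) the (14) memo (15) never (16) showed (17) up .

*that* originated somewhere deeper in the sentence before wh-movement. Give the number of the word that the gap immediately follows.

11

'that' is the object of the preposition 'to'. It moves to the left edge, and the trace sits right after 'to':
The guest that Amira could think the supervisor should write to ___ about the memo never showed up.
'to' is word 11.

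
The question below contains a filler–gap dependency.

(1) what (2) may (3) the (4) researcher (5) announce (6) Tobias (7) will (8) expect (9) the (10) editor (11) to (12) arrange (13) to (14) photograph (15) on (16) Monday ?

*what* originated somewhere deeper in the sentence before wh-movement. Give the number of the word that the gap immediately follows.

14

Underlying clause: The researcher may announce Tobias will expect the editor to arrange to photograph what on Monday.
'what' is the direct object of 'photograph'. Wh-movement fronts it, leaving a gap right after 'photograph':
What may the researcher announce Tobias will expect the editor to arrange to photograph ___ on Monday?
'photograph' is word 14.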